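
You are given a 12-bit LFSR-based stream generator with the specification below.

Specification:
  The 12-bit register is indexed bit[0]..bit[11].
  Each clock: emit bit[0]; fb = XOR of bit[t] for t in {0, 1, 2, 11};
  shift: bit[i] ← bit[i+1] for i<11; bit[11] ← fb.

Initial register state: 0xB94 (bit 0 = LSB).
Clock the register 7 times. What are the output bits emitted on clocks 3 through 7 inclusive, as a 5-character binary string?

10100

reg_0 = 0xB94
clock 1: out=0, reg = 0x5CA
clock 2: out=0, reg = 0xAE5
clock 3: out=1, reg = 0xD72
clock 4: out=0, reg = 0x6B9
clock 5: out=1, reg = 0xB5C
clock 6: out=0, reg = 0x5AE
clock 7: out=0, reg = 0x2D7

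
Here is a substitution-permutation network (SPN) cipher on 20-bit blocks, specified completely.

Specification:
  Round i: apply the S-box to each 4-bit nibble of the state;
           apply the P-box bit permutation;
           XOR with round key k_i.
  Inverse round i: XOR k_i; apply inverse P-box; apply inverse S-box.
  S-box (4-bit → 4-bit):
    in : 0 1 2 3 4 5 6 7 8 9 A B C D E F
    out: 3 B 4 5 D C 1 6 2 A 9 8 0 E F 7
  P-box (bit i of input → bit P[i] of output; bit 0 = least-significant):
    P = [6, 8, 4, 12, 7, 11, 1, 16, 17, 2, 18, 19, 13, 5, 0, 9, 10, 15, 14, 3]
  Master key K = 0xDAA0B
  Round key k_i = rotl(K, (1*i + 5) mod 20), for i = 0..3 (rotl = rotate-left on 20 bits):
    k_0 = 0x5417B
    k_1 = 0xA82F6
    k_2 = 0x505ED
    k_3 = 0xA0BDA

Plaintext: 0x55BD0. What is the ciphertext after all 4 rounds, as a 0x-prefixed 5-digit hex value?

0x25848

s_0 = plaintext = 0x55BD0
s_1 = Round(s_0, k_0) = 0xC0A30
s_2 = Round(s_1, k_1) = 0x0A314
s_3 = Round(s_2, k_2) = 0x2BB3D
s_4 = Round(s_3, k_3) = 0x25848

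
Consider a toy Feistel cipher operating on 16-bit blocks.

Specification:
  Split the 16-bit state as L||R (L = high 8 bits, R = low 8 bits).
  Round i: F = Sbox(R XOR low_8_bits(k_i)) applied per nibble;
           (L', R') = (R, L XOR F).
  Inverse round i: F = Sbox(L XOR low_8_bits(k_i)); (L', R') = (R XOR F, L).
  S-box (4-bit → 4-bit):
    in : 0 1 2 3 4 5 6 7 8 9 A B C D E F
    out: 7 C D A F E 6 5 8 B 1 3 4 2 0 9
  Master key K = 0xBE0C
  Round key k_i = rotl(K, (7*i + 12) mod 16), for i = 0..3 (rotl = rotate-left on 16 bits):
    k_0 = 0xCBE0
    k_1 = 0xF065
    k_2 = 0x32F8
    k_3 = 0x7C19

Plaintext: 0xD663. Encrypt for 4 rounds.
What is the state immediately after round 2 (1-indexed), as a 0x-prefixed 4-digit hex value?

0x5CC8

s_0 = plaintext = 0xD663
s_1 = Round(s_0, k_0) = 0x635C
s_2 = Round(s_1, k_1) = 0x5CC8
s_3 = Round(s_2, k_2) = 0xC8FB
s_4 = Round(s_3, k_3) = 0xFBC5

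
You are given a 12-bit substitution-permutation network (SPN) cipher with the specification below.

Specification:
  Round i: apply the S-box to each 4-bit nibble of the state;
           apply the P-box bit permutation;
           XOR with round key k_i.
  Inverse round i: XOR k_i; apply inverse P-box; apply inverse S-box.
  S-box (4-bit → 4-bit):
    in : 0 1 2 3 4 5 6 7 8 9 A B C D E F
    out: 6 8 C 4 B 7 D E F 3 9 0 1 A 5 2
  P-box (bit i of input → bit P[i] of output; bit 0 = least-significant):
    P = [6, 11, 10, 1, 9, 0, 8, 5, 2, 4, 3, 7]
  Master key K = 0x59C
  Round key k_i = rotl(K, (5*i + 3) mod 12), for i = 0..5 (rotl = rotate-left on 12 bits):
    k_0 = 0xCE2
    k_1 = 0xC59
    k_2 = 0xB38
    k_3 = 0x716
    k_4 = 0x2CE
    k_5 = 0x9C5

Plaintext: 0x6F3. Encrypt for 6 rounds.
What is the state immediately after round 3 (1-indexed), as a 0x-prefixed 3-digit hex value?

0x4E0

s_0 = plaintext = 0x6F3
s_1 = Round(s_0, k_0) = 0x86F
s_2 = Round(s_1, k_1) = 0x7E5
s_3 = Round(s_2, k_2) = 0x4E0
s_4 = Round(s_3, k_3) = 0x882
s_5 = Round(s_4, k_4) = 0x571
s_6 = Round(s_5, k_5) = 0x8FA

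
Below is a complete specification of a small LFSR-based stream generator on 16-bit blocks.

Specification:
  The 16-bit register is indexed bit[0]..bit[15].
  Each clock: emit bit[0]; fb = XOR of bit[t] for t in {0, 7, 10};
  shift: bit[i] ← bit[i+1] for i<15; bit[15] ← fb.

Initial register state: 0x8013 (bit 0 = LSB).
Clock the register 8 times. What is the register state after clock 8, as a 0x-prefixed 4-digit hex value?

reg_0 = 0x8013
clock 1: out=1, reg = 0xC009
clock 2: out=1, reg = 0xE004
clock 3: out=0, reg = 0x7002
clock 4: out=0, reg = 0x3801
clock 5: out=1, reg = 0x9C00
clock 6: out=0, reg = 0xCE00
clock 7: out=0, reg = 0xE700
clock 8: out=0, reg = 0xF380

0xF380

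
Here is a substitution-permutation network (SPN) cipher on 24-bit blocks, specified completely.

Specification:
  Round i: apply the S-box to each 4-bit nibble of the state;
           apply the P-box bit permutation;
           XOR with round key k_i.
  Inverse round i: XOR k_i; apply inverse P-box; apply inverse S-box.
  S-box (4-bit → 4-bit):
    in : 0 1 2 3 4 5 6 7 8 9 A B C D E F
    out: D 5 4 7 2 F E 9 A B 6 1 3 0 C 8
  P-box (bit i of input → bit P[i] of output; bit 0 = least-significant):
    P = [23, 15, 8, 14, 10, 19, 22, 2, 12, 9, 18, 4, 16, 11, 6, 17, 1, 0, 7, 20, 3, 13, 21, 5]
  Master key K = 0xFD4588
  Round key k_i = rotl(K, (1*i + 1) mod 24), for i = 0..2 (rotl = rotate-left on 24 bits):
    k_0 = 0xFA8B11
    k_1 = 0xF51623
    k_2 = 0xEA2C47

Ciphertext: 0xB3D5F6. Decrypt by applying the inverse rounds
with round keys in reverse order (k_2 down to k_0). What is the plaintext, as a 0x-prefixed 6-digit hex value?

0x852069

s_0 = ciphertext = 0xB3D5F6
s_1 = InvRound(s_0, k_2) = 0x86C7A6
s_2 = InvRound(s_1, k_1) = 0x267BE6
s_3 = InvRound(s_2, k_0) = 0x852069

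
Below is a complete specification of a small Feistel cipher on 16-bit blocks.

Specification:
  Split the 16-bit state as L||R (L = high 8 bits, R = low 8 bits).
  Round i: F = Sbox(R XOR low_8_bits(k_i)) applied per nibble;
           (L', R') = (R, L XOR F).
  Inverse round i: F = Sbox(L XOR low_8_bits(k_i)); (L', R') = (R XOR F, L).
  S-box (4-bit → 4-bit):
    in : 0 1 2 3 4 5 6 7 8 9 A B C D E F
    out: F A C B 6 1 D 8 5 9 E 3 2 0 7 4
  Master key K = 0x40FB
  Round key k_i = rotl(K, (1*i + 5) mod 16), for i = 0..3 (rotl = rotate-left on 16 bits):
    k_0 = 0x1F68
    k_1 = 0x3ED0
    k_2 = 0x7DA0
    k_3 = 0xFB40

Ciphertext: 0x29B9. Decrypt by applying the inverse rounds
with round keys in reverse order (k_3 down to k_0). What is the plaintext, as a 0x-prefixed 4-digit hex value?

s_0 = ciphertext = 0x29B9
s_1 = InvRound(s_0, k_3) = 0x6029
s_2 = InvRound(s_1, k_2) = 0x0660
s_3 = InvRound(s_2, k_1) = 0x6D06
s_4 = InvRound(s_3, k_0) = 0xF76D

0xF76D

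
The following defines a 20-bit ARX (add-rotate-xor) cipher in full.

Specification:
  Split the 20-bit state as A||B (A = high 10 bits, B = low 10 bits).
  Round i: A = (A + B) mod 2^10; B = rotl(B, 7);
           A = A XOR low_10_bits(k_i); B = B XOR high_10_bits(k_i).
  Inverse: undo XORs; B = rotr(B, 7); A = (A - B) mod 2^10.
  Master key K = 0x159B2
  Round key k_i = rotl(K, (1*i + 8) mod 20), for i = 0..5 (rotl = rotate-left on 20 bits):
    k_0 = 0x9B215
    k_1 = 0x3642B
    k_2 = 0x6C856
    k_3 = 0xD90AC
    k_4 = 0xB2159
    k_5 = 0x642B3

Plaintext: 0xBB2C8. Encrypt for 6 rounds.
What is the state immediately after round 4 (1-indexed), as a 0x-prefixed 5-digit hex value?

0x85FAA

s_0 = plaintext = 0xBB2C8
s_1 = Round(s_0, k_0) = 0xE8635
s_2 = Round(s_1, k_1) = 0x7F61F
s_3 = Round(s_2, k_2) = 0x12A71
s_4 = Round(s_3, k_3) = 0x85FAA
s_5 = Round(s_4, k_4) = 0x263BD
s_6 = Round(s_5, k_5) = 0xB9B67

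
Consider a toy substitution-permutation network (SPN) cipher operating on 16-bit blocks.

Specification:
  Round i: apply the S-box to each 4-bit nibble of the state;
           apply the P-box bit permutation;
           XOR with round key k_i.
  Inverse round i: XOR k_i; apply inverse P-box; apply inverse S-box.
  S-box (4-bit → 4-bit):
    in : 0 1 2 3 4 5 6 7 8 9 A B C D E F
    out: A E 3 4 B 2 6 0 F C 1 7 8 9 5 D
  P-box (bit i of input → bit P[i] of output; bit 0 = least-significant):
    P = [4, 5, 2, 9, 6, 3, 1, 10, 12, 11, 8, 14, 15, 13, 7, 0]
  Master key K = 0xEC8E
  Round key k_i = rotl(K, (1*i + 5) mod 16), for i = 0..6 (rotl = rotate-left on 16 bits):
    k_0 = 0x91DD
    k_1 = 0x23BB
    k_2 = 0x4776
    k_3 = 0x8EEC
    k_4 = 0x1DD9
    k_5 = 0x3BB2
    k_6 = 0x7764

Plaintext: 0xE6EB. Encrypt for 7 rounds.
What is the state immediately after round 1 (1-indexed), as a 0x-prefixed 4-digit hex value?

s_0 = plaintext = 0xE6EB
s_1 = Round(s_0, k_0) = 0x182B
s_2 = Round(s_1, k_1) = 0x5A46
s_3 = Round(s_2, k_2) = 0x731A
s_4 = Round(s_3, k_3) = 0x8BF6
s_5 = Round(s_4, k_4) = 0xA03E
s_6 = Round(s_5, k_5) = 0xF3A4
s_7 = Round(s_6, k_6) = 0xF495

0x182B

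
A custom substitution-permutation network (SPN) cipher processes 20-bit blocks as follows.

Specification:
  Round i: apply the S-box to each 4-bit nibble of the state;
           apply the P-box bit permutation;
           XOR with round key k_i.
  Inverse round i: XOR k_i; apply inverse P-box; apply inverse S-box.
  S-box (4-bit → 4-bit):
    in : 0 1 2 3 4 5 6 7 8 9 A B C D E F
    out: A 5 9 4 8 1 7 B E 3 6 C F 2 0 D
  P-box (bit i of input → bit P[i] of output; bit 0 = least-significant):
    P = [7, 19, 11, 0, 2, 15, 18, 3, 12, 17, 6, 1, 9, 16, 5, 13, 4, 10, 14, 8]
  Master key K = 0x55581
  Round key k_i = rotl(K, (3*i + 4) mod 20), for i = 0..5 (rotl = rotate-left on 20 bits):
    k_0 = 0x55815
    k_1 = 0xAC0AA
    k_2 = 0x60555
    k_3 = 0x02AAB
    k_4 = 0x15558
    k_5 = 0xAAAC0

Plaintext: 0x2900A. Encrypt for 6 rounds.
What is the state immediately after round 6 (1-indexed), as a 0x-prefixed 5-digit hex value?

s_0 = plaintext = 0x2900A
s_1 = Round(s_0, k_0) = 0xED30F
s_2 = Round(s_1, k_1) = 0xB4863
s_3 = Round(s_2, k_2) = 0x0EC13
s_4 = Round(s_3, k_3) = 0x637ED
s_5 = Round(s_4, k_4) = 0xB016A
s_6 = Round(s_5, k_5) = 0x75384

0x75384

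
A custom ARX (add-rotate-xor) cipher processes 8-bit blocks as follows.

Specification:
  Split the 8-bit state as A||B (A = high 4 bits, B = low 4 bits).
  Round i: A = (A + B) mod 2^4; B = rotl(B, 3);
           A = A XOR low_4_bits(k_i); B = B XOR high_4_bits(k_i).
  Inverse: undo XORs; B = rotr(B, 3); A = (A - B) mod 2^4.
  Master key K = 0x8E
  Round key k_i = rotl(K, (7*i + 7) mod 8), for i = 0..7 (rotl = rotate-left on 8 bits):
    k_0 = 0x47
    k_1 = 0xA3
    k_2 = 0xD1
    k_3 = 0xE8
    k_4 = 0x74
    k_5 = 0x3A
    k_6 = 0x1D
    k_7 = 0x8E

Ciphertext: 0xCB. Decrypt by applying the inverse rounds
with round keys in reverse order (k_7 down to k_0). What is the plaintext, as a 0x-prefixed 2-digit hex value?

s_0 = ciphertext = 0xCB
s_1 = InvRound(s_0, k_7) = 0xC6
s_2 = InvRound(s_1, k_6) = 0x3E
s_3 = InvRound(s_2, k_5) = 0xEB
s_4 = InvRound(s_3, k_4) = 0x19
s_5 = InvRound(s_4, k_3) = 0xBE
s_6 = InvRound(s_5, k_2) = 0x46
s_7 = InvRound(s_6, k_1) = 0xE9
s_8 = InvRound(s_7, k_0) = 0xEB

0xEB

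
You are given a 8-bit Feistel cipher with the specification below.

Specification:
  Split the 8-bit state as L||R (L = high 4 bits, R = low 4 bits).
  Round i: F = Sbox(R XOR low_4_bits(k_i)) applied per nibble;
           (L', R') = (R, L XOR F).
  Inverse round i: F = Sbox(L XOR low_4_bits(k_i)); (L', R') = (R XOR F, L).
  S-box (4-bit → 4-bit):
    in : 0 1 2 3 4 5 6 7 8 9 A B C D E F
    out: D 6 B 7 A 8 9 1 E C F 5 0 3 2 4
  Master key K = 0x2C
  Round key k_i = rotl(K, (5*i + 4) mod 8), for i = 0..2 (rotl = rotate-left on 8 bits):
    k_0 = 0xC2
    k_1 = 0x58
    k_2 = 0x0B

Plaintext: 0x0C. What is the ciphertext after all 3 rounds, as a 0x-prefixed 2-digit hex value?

0x3C

s_0 = plaintext = 0x0C
s_1 = Round(s_0, k_0) = 0xC2
s_2 = Round(s_1, k_1) = 0x23
s_3 = Round(s_2, k_2) = 0x3C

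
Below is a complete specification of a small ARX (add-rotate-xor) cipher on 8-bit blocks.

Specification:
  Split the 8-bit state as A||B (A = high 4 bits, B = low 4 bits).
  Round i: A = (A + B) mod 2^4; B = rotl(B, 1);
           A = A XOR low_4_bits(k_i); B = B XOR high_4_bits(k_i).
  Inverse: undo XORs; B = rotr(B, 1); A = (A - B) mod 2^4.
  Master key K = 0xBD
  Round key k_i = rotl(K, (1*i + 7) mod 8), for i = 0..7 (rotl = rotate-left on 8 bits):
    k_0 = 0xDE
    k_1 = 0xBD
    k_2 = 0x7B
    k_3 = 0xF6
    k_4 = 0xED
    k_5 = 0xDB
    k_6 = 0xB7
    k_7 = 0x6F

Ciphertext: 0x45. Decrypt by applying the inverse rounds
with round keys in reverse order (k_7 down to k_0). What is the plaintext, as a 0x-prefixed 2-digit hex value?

0x25

s_0 = ciphertext = 0x45
s_1 = InvRound(s_0, k_7) = 0x29
s_2 = InvRound(s_1, k_6) = 0x41
s_3 = InvRound(s_2, k_5) = 0x96
s_4 = InvRound(s_3, k_4) = 0x04
s_5 = InvRound(s_4, k_3) = 0x9D
s_6 = InvRound(s_5, k_2) = 0xD5
s_7 = InvRound(s_6, k_1) = 0x97
s_8 = InvRound(s_7, k_0) = 0x25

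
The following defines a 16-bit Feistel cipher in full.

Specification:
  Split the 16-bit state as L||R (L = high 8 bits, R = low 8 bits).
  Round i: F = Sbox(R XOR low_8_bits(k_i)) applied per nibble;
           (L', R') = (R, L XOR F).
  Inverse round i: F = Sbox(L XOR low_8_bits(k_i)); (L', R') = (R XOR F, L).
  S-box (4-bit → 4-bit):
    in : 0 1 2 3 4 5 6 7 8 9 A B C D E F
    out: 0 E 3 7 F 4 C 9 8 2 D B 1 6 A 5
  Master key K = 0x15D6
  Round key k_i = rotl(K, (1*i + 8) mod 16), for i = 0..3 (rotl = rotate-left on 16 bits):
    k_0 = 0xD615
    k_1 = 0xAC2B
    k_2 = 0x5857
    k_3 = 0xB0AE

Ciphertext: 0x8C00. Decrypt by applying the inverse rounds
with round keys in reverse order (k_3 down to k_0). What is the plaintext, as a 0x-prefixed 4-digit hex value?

0xE9FB

s_0 = ciphertext = 0x8C00
s_1 = InvRound(s_0, k_3) = 0x338C
s_2 = InvRound(s_1, k_2) = 0x4333
s_3 = InvRound(s_2, k_1) = 0xFB43
s_4 = InvRound(s_3, k_0) = 0xE9FB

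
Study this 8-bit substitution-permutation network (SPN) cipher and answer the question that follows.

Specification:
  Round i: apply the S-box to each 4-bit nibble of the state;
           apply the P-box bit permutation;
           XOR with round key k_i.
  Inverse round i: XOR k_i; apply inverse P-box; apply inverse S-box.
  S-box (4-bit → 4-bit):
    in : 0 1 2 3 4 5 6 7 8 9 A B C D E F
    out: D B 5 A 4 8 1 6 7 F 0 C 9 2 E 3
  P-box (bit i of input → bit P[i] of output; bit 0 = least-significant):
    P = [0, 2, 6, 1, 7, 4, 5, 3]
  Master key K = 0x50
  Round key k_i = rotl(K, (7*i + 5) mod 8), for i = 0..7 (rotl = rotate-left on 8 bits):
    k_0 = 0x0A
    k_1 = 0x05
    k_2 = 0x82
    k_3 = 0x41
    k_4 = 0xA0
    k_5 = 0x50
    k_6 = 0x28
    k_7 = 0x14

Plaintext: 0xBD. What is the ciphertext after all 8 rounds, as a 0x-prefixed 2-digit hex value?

s_0 = plaintext = 0xBD
s_1 = Round(s_0, k_0) = 0x26
s_2 = Round(s_1, k_1) = 0xA4
s_3 = Round(s_2, k_2) = 0xC2
s_4 = Round(s_3, k_3) = 0x88
s_5 = Round(s_4, k_4) = 0x55
s_6 = Round(s_5, k_5) = 0x5A
s_7 = Round(s_6, k_6) = 0x20
s_8 = Round(s_7, k_7) = 0xF7

0xF7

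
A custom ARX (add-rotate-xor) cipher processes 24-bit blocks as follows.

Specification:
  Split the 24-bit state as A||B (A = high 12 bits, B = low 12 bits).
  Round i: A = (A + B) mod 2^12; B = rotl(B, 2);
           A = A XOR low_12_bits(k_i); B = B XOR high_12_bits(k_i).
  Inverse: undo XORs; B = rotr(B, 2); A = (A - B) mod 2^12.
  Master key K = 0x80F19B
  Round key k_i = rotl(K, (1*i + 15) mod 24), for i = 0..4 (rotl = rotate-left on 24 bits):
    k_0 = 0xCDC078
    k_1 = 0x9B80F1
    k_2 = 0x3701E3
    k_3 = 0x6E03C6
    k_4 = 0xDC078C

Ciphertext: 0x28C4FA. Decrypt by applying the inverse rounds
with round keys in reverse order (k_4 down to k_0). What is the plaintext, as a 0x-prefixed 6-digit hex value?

0x9B5D4D

s_0 = ciphertext = 0x28C4FA
s_1 = InvRound(s_0, k_4) = 0xAB2A4E
s_2 = InvRound(s_1, k_3) = 0xE49B2B
s_3 = InvRound(s_2, k_2) = 0x194E16
s_4 = InvRound(s_3, k_1) = 0x77A9EB
s_5 = InvRound(s_4, k_0) = 0x9B5D4D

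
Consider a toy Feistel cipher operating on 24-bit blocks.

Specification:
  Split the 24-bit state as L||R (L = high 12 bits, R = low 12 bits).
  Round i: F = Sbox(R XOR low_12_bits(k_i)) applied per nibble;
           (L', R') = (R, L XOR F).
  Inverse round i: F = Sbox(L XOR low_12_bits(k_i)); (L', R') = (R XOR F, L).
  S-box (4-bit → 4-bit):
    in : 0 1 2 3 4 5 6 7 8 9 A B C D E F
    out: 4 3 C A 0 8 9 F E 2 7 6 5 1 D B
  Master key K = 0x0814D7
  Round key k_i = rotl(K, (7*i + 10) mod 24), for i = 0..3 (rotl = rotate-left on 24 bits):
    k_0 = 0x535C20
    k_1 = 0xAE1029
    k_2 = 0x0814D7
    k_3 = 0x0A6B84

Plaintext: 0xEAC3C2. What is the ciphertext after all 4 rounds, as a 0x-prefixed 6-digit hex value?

s_0 = plaintext = 0xEAC3C2
s_1 = Round(s_0, k_0) = 0x3C2570
s_2 = Round(s_1, k_1) = 0x570B40
s_3 = Round(s_2, k_2) = 0xB40E5F
s_4 = Round(s_3, k_3) = 0xE5F356

0xE5F356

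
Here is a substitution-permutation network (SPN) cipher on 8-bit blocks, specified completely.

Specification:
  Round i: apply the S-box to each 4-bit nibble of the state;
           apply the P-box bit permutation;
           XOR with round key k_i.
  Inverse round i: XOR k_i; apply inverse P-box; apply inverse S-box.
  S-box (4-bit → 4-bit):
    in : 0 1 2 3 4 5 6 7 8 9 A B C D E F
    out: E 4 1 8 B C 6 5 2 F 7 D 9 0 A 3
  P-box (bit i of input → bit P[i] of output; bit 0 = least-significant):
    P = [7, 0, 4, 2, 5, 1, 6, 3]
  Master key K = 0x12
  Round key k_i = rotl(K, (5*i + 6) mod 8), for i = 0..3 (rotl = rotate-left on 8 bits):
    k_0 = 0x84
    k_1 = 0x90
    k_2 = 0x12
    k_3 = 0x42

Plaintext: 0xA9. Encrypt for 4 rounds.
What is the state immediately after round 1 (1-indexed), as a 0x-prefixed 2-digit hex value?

s_0 = plaintext = 0xA9
s_1 = Round(s_0, k_0) = 0x73
s_2 = Round(s_1, k_1) = 0xF4
s_3 = Round(s_2, k_2) = 0xB5
s_4 = Round(s_3, k_3) = 0x3E

0x73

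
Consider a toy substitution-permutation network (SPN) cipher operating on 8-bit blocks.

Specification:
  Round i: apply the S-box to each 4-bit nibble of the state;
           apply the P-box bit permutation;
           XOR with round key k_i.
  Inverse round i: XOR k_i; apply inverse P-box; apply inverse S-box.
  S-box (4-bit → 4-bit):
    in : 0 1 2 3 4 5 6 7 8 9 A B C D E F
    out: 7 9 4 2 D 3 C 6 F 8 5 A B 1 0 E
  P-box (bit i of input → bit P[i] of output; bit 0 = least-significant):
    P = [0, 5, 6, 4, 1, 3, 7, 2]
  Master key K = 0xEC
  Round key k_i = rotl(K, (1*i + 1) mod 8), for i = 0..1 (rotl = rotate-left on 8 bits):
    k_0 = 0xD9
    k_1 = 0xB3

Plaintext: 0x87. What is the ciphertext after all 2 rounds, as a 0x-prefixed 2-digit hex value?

0xDB

s_0 = plaintext = 0x87
s_1 = Round(s_0, k_0) = 0x37
s_2 = Round(s_1, k_1) = 0xDB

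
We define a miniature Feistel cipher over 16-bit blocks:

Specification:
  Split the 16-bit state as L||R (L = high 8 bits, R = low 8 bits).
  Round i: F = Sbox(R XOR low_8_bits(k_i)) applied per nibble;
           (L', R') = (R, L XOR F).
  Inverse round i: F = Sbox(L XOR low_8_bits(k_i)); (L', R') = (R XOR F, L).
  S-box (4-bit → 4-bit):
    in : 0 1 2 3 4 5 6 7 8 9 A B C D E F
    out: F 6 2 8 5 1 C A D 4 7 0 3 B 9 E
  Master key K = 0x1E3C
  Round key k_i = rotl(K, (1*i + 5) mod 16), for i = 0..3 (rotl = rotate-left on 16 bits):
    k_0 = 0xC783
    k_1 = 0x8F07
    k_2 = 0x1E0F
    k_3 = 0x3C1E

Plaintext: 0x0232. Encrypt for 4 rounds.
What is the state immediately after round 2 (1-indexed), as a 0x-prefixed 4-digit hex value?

0x04CA

s_0 = plaintext = 0x0232
s_1 = Round(s_0, k_0) = 0x3204
s_2 = Round(s_1, k_1) = 0x04CA
s_3 = Round(s_2, k_2) = 0xCA35
s_4 = Round(s_3, k_3) = 0x35EA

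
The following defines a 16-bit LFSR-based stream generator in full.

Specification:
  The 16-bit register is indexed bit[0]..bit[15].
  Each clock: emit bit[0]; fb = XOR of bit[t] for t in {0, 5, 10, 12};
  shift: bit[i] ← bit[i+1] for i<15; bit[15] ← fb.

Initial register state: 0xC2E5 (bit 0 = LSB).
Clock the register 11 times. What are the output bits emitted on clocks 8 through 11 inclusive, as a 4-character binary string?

1010

reg_0 = 0xC2E5
clock 1: out=1, reg = 0x6172
clock 2: out=0, reg = 0xB0B9
clock 3: out=1, reg = 0xD85C
clock 4: out=0, reg = 0xEC2E
clock 5: out=0, reg = 0x7617
clock 6: out=1, reg = 0xBB0B
clock 7: out=1, reg = 0x5D85
clock 8: out=1, reg = 0xAEC2
clock 9: out=0, reg = 0xD761
clock 10: out=1, reg = 0x6BB0
clock 11: out=0, reg = 0xB5D8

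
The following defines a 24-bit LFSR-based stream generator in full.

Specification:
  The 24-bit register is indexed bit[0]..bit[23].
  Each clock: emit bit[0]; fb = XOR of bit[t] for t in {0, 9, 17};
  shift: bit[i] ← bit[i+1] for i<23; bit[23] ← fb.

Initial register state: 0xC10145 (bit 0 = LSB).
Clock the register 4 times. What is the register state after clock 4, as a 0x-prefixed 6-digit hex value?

reg_0 = 0xC10145
clock 1: out=1, reg = 0xE080A2
clock 2: out=0, reg = 0x704051
clock 3: out=1, reg = 0xB82028
clock 4: out=0, reg = 0x5C1014

0x5C1014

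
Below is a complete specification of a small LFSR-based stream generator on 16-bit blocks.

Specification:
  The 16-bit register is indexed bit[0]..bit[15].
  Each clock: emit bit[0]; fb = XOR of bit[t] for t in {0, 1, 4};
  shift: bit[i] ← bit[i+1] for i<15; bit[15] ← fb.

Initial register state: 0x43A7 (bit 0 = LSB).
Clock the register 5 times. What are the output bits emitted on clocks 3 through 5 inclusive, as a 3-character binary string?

reg_0 = 0x43A7
clock 1: out=1, reg = 0x21D3
clock 2: out=1, reg = 0x90E9
clock 3: out=1, reg = 0xC874
clock 4: out=0, reg = 0xE43A
clock 5: out=0, reg = 0x721D

100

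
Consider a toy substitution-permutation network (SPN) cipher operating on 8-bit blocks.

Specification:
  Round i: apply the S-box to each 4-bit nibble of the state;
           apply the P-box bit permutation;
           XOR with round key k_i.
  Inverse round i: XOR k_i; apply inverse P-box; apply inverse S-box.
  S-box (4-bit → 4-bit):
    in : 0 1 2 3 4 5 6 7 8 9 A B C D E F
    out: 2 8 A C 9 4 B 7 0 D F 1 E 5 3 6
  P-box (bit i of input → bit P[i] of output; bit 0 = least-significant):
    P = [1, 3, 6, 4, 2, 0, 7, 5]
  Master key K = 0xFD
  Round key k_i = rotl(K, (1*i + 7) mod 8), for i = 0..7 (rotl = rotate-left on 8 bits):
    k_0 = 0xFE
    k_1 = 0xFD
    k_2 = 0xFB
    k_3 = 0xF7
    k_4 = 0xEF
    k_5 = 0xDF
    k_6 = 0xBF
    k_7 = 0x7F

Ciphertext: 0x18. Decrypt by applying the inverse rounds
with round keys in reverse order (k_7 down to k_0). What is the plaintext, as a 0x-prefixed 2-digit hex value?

s_0 = ciphertext = 0x18
s_1 = InvRound(s_0, k_7) = 0x6D
s_2 = InvRound(s_1, k_6) = 0x59
s_3 = InvRound(s_2, k_5) = 0xDB
s_4 = InvRound(s_3, k_4) = 0x41
s_5 = InvRound(s_4, k_3) = 0x94
s_6 = InvRound(s_5, k_2) = 0x67
s_7 = InvRound(s_6, k_1) = 0x56
s_8 = InvRound(s_7, k_0) = 0x30

0x30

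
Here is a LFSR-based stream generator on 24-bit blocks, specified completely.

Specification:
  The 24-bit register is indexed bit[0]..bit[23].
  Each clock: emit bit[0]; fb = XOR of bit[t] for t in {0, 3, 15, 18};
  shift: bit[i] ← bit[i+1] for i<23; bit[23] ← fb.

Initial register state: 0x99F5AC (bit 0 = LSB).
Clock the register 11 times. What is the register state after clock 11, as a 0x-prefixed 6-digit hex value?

reg_0 = 0x99F5AC
clock 1: out=0, reg = 0x4CFAD6
clock 2: out=0, reg = 0x267D6B
clock 3: out=1, reg = 0x933EB5
clock 4: out=1, reg = 0xC99F5A
clock 5: out=0, reg = 0x64CFAD
clock 6: out=1, reg = 0x3267D6
clock 7: out=0, reg = 0x1933EB
clock 8: out=1, reg = 0x0C99F5
clock 9: out=1, reg = 0x864CFA
clock 10: out=0, reg = 0x43267D
clock 11: out=1, reg = 0x21933E

0x21933E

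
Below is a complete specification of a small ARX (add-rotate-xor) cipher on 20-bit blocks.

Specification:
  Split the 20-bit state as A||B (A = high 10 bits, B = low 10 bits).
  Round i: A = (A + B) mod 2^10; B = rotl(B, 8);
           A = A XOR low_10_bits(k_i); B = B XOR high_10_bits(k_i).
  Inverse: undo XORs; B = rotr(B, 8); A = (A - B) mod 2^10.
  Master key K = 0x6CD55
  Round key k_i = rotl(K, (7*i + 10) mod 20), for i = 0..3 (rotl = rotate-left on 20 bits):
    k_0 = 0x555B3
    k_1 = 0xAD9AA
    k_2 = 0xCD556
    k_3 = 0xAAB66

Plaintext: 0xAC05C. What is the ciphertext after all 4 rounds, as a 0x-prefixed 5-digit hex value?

s_0 = plaintext = 0xAC05C
s_1 = Round(s_0, k_0) = 0xAFD42
s_2 = Round(s_1, k_1) = 0x6ACE6
s_3 = Round(s_2, k_2) = 0xF1D0C
s_4 = Round(s_3, k_3) = 0xED6E9

0xED6E9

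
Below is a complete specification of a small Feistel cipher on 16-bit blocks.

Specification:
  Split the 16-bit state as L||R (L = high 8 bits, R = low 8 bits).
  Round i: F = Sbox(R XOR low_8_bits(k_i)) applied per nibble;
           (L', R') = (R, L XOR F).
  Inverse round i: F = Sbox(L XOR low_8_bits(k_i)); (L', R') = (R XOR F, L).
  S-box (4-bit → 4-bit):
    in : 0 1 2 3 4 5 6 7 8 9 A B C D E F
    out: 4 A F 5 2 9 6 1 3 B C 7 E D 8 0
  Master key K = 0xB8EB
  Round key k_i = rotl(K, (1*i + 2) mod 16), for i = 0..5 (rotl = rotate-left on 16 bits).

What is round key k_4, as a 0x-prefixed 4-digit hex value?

K = 0xB8EB
k_0 = rotl(K, (1*0+2) mod 16) = rotl(K, 2) = 0xE3AE
k_1 = rotl(K, (1*1+2) mod 16) = rotl(K, 3) = 0xC75D
k_2 = rotl(K, (1*2+2) mod 16) = rotl(K, 4) = 0x8EBB
k_3 = rotl(K, (1*3+2) mod 16) = rotl(K, 5) = 0x1D77
k_4 = rotl(K, (1*4+2) mod 16) = rotl(K, 6) = 0x3AEE

0x3AEE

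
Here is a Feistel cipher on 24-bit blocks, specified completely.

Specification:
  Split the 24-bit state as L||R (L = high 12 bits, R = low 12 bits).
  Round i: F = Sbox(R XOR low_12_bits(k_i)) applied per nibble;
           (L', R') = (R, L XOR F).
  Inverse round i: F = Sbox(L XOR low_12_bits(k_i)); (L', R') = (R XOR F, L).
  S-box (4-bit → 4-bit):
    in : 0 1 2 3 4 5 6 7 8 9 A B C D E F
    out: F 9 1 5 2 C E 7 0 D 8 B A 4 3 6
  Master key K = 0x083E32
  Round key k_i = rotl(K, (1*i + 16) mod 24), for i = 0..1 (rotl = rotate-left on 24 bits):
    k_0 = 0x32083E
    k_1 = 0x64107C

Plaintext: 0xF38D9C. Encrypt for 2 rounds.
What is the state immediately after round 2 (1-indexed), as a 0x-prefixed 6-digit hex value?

s_0 = plaintext = 0xF38D9C
s_1 = Round(s_0, k_0) = 0xD9C3B9
s_2 = Round(s_1, k_1) = 0x3B9830

0x3B9830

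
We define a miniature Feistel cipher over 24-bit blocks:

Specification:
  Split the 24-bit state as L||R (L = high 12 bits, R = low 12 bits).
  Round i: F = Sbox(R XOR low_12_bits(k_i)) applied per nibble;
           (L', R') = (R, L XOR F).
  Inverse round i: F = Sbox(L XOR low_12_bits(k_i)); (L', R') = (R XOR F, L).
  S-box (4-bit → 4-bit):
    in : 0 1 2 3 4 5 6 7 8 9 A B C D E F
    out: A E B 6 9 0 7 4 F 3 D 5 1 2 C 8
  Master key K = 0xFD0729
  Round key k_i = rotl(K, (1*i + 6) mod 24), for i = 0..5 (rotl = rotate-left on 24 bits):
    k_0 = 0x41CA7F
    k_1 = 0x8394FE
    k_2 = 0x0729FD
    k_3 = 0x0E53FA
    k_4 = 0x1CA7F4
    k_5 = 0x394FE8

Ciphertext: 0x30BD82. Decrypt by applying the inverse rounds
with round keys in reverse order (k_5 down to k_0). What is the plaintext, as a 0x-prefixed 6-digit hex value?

s_0 = ciphertext = 0x30BD82
s_1 = InvRound(s_0, k_5) = 0xC4430B
s_2 = InvRound(s_1, k_4) = 0x651C44
s_3 = InvRound(s_2, k_3) = 0xC91651
s_4 = InvRound(s_3, k_2) = 0x620C91
s_5 = InvRound(s_4, k_1) = 0x7BD620
s_6 = InvRound(s_5, k_0) = 0x43B7BD

0x43B7BD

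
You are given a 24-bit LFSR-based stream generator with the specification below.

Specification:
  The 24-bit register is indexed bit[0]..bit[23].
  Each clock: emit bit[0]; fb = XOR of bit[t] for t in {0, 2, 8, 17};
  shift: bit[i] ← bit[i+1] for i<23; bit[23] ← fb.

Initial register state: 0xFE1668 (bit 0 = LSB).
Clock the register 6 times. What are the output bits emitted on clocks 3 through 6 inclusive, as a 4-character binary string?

reg_0 = 0xFE1668
clock 1: out=0, reg = 0xFF0B34
clock 2: out=0, reg = 0xFF859A
clock 3: out=0, reg = 0x7FC2CD
clock 4: out=1, reg = 0xBFE166
clock 5: out=0, reg = 0xDFF0B3
clock 6: out=1, reg = 0x6FF859

0101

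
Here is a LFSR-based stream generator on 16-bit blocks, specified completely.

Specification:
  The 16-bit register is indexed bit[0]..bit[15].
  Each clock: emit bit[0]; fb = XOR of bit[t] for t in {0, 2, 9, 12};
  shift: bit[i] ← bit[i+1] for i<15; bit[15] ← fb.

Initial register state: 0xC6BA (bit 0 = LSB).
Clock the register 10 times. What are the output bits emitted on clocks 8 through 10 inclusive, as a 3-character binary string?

reg_0 = 0xC6BA
clock 1: out=0, reg = 0xE35D
clock 2: out=1, reg = 0xF1AE
clock 3: out=0, reg = 0x78D7
clock 4: out=1, reg = 0xBC6B
clock 5: out=1, reg = 0x5E35
clock 6: out=1, reg = 0x2F1A
clock 7: out=0, reg = 0x978D
clock 8: out=1, reg = 0x4BC6
clock 9: out=0, reg = 0x25E3
clock 10: out=1, reg = 0x92F1

101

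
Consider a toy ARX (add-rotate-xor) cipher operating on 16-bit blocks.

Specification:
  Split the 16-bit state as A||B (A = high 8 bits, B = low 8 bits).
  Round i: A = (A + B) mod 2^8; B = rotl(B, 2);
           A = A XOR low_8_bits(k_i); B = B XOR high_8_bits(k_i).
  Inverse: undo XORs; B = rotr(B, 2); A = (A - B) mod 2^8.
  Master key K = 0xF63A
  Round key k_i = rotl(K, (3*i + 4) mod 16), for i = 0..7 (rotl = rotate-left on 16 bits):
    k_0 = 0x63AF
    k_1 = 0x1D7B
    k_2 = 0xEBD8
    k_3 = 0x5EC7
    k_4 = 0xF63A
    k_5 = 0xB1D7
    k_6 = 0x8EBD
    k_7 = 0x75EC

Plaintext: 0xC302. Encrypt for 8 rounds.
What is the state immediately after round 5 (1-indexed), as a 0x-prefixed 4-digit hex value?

0x581D

s_0 = plaintext = 0xC302
s_1 = Round(s_0, k_0) = 0x6A6B
s_2 = Round(s_1, k_1) = 0xAEB0
s_3 = Round(s_2, k_2) = 0x8629
s_4 = Round(s_3, k_3) = 0x68FA
s_5 = Round(s_4, k_4) = 0x581D
s_6 = Round(s_5, k_5) = 0xA2C5
s_7 = Round(s_6, k_6) = 0xDA99
s_8 = Round(s_7, k_7) = 0x9F13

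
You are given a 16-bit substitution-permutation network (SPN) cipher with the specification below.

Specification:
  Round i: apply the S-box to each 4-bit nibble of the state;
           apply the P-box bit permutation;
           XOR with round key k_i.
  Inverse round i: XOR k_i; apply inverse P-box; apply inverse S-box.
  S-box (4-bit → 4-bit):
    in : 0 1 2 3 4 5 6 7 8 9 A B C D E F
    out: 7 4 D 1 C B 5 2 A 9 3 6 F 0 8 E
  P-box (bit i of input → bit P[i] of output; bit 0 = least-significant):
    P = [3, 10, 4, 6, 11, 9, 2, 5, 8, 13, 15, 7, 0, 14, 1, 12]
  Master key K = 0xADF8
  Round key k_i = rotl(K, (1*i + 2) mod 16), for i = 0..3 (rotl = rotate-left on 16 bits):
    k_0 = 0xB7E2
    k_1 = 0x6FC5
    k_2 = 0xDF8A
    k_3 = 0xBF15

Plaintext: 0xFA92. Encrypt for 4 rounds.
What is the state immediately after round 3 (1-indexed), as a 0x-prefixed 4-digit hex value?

0xD6B7

s_0 = plaintext = 0xFA92
s_1 = Round(s_0, k_0) = 0xCE98
s_2 = Round(s_1, k_1) = 0x3326
s_3 = Round(s_2, k_2) = 0xD6B7
s_4 = Round(s_3, k_3) = 0x3811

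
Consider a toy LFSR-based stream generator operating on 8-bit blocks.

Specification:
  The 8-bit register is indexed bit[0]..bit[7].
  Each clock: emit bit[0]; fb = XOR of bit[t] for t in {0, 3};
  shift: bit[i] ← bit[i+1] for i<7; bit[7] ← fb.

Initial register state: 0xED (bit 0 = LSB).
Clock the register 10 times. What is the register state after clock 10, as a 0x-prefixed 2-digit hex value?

0xBC

reg_0 = 0xED
clock 1: out=1, reg = 0x76
clock 2: out=0, reg = 0x3B
clock 3: out=1, reg = 0x1D
clock 4: out=1, reg = 0x0E
clock 5: out=0, reg = 0x87
clock 6: out=1, reg = 0xC3
clock 7: out=1, reg = 0xE1
clock 8: out=1, reg = 0xF0
clock 9: out=0, reg = 0x78
clock 10: out=0, reg = 0xBC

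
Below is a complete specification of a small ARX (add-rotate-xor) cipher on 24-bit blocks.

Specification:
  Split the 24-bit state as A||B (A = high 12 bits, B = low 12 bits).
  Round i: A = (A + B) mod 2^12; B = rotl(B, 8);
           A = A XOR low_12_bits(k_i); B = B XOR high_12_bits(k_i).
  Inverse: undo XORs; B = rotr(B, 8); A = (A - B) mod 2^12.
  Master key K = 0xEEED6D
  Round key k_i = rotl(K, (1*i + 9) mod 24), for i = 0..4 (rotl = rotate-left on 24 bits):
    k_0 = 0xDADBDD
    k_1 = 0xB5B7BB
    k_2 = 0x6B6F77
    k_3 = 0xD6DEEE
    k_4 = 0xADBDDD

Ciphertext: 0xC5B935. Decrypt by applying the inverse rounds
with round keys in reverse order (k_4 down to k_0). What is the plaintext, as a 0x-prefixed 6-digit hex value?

s_0 = ciphertext = 0xC5B935
s_1 = InvRound(s_0, k_4) = 0x2A3EE3
s_2 = InvRound(s_1, k_3) = 0x36A8E3
s_3 = InvRound(s_2, k_2) = 0x6BF55E
s_4 = InvRound(s_3, k_1) = 0x0A605E
s_5 = InvRound(s_4, k_0) = 0xC3EF3D

0xC3EF3D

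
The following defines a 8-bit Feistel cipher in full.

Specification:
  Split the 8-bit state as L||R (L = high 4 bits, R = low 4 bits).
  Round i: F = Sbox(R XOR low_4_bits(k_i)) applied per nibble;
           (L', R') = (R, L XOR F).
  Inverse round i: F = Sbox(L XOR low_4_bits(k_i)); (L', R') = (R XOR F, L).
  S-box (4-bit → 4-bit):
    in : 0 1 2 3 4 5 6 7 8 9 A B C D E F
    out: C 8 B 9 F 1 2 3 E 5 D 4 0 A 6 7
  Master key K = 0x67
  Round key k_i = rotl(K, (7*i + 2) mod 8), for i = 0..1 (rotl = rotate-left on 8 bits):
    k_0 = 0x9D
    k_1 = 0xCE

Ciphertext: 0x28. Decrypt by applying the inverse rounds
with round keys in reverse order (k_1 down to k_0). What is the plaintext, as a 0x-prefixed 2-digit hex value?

s_0 = ciphertext = 0x28
s_1 = InvRound(s_0, k_1) = 0x82
s_2 = InvRound(s_1, k_0) = 0x38

0x38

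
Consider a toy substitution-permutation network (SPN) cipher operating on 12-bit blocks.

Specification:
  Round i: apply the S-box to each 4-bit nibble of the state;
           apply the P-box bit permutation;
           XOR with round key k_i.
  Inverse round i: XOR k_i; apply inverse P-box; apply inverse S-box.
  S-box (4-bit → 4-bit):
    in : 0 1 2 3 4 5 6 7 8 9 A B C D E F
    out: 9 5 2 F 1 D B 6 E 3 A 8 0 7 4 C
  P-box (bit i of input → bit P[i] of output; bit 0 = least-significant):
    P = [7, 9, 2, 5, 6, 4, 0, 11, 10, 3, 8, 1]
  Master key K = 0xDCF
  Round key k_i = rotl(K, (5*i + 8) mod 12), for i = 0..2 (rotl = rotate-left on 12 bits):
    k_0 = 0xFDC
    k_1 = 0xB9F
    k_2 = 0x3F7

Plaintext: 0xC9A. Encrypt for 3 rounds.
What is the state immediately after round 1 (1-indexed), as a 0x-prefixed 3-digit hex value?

0xDAC

s_0 = plaintext = 0xC9A
s_1 = Round(s_0, k_0) = 0xDAC
s_2 = Round(s_1, k_1) = 0x687
s_3 = Round(s_2, k_2) = 0xDE8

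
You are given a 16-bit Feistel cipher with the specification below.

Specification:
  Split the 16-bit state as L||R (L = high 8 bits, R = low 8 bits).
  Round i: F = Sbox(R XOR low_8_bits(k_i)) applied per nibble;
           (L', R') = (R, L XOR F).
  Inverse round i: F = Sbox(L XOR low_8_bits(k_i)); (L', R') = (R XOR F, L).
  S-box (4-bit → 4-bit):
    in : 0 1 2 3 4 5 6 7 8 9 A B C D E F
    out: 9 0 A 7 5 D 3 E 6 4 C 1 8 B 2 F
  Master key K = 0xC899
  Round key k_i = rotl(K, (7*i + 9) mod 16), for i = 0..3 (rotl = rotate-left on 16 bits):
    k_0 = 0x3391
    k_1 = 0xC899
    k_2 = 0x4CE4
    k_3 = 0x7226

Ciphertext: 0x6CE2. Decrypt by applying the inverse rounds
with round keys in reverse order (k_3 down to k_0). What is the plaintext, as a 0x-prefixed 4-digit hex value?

0xD11A

s_0 = ciphertext = 0x6CE2
s_1 = InvRound(s_0, k_3) = 0xBE6C
s_2 = InvRound(s_1, k_2) = 0xB0BE
s_3 = InvRound(s_2, k_1) = 0x1AB0
s_4 = InvRound(s_3, k_0) = 0xD11A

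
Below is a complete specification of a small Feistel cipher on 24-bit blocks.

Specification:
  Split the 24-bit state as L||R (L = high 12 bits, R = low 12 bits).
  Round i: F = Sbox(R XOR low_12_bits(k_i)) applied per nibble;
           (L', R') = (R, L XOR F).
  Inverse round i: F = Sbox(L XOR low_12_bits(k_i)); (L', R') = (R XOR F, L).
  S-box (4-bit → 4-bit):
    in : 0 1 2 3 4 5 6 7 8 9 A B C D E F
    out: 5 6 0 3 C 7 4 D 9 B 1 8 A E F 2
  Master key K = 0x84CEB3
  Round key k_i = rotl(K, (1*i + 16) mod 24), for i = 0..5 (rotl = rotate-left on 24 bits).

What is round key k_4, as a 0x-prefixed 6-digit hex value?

0x384CEB

K = 0x84CEB3
k_0 = rotl(K, (1*0+16) mod 24) = rotl(K, 16) = 0xB384CE
k_1 = rotl(K, (1*1+16) mod 24) = rotl(K, 17) = 0x67099D
k_2 = rotl(K, (1*2+16) mod 24) = rotl(K, 18) = 0xCE133A
k_3 = rotl(K, (1*3+16) mod 24) = rotl(K, 19) = 0x9C2675
k_4 = rotl(K, (1*4+16) mod 24) = rotl(K, 20) = 0x384CEB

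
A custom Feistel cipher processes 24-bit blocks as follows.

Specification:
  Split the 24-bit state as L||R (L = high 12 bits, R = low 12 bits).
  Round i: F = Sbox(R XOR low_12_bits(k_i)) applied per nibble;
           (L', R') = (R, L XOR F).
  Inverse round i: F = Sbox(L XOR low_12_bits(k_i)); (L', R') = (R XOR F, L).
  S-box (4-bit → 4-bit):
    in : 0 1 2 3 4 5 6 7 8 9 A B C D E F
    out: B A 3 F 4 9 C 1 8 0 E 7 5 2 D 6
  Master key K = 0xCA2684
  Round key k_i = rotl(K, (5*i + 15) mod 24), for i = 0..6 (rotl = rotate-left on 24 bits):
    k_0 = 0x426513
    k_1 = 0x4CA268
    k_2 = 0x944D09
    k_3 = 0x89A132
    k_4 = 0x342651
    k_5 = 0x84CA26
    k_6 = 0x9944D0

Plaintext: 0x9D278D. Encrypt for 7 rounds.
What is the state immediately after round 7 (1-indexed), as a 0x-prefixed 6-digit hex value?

s_0 = plaintext = 0x9D278D
s_1 = Round(s_0, k_0) = 0x78DADF
s_2 = Round(s_1, k_1) = 0xADFFFC
s_3 = Round(s_2, k_2) = 0xFFC9B6
s_4 = Round(s_3, k_3) = 0x9B6778
s_5 = Round(s_4, k_4) = 0x778386
s_6 = Round(s_5, k_5) = 0x386793
s_7 = Round(s_6, k_6) = 0x793CC9

0x793CC9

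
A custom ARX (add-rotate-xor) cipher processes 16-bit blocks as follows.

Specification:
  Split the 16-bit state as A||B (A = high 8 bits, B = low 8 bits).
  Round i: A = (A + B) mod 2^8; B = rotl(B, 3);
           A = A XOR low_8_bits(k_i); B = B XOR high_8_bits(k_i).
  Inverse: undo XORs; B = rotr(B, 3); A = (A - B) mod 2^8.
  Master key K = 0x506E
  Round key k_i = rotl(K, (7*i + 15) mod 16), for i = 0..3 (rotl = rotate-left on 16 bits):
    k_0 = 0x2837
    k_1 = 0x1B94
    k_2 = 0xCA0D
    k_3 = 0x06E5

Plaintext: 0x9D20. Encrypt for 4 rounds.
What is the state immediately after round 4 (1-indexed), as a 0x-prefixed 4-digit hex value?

s_0 = plaintext = 0x9D20
s_1 = Round(s_0, k_0) = 0x8A29
s_2 = Round(s_1, k_1) = 0x2752
s_3 = Round(s_2, k_2) = 0x7458
s_4 = Round(s_3, k_3) = 0x29C4

0x29C4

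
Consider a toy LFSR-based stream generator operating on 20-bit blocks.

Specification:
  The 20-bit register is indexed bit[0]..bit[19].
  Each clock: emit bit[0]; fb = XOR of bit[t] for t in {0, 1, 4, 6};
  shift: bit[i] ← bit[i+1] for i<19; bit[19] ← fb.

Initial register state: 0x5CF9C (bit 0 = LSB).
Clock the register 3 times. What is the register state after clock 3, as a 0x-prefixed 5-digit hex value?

0xAB9F3

reg_0 = 0x5CF9C
clock 1: out=0, reg = 0xAE7CE
clock 2: out=0, reg = 0x573E7
clock 3: out=1, reg = 0xAB9F3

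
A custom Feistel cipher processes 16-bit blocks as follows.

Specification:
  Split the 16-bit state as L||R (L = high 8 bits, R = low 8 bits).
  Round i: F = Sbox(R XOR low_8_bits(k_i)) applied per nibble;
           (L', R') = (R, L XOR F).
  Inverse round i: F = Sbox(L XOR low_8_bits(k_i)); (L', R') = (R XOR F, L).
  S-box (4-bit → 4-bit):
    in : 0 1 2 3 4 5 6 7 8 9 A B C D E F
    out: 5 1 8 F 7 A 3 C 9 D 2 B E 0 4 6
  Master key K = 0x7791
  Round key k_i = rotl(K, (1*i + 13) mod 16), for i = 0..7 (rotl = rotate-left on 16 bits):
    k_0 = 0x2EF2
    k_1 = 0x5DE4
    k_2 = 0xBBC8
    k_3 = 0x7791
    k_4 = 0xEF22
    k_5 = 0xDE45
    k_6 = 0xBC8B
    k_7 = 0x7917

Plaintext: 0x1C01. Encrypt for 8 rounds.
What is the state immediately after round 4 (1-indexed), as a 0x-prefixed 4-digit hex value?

s_0 = plaintext = 0x1C01
s_1 = Round(s_0, k_0) = 0x0173
s_2 = Round(s_1, k_1) = 0x73DD
s_3 = Round(s_2, k_2) = 0xDD69
s_4 = Round(s_3, k_3) = 0x69B4
s_5 = Round(s_4, k_4) = 0xB4BA
s_6 = Round(s_5, k_5) = 0xBAD2
s_7 = Round(s_6, k_6) = 0xD217
s_8 = Round(s_7, k_7) = 0x1787

0x69B4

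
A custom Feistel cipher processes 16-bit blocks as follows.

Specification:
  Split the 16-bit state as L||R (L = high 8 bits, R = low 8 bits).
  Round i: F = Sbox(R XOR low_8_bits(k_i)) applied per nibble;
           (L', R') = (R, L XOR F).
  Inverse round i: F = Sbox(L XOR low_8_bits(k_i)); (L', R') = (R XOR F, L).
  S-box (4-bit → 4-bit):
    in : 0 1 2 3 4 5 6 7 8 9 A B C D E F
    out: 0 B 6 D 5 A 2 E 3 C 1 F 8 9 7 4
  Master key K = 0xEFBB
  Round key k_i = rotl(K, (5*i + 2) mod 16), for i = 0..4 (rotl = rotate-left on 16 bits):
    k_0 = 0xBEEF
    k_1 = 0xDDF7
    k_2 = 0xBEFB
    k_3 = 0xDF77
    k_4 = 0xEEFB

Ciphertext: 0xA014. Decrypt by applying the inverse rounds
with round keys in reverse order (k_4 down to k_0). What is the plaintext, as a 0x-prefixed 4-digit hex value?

s_0 = ciphertext = 0xA014
s_1 = InvRound(s_0, k_4) = 0xBBA0
s_2 = InvRound(s_1, k_3) = 0x28BB
s_3 = InvRound(s_2, k_2) = 0x2628
s_4 = InvRound(s_3, k_1) = 0xB326
s_5 = InvRound(s_4, k_0) = 0x8EB3

0x8EB3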